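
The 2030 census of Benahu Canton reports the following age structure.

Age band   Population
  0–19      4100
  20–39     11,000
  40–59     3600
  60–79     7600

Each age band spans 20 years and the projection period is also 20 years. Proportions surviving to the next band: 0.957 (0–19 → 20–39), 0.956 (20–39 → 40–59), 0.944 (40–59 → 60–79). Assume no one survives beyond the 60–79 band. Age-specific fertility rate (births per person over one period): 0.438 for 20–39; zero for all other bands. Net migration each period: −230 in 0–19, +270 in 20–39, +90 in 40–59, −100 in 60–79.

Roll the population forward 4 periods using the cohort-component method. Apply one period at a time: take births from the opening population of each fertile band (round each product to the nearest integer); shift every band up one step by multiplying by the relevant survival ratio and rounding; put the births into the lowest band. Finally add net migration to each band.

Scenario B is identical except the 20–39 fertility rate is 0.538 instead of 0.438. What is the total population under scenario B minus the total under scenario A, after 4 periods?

Numbering the bands 1..4 from youngest to oldest:
Period 1:
Births: 11000 * 0.438 = 4818
Band 2: 4100 * 0.957 = 3924
Band 3: 11000 * 0.956 = 10516
Band 4: 3600 * 0.944 = 3398
Net migration: Band 1 − 230 → 4588; Band 2 + 270 → 4194; Band 3 + 90 → 10606; Band 4 − 100 → 3298
End of period: [4588, 4194, 10606, 3298]
Period 2:
Births: 4194 * 0.438 = 1837
Band 2: 4588 * 0.957 = 4391
Band 3: 4194 * 0.956 = 4009
Band 4: 10606 * 0.944 = 10012
Net migration: Band 1 − 230 → 1607; Band 2 + 270 → 4661; Band 3 + 90 → 4099; Band 4 − 100 → 9912
End of period: [1607, 4661, 4099, 9912]
Period 3:
Births: 4661 * 0.438 = 2042
Band 2: 1607 * 0.957 = 1538
Band 3: 4661 * 0.956 = 4456
Band 4: 4099 * 0.944 = 3869
Net migration: Band 1 − 230 → 1812; Band 2 + 270 → 1808; Band 3 + 90 → 4546; Band 4 − 100 → 3769
End of period: [1812, 1808, 4546, 3769]
Period 4:
Births: 1808 * 0.438 = 792
Band 2: 1812 * 0.957 = 1734
Band 3: 1808 * 0.956 = 1728
Band 4: 4546 * 0.944 = 4291
Net migration: Band 1 − 230 → 562; Band 2 + 270 → 2004; Band 3 + 90 → 1818; Band 4 − 100 → 4191
End of period: [562, 2004, 1818, 4191]
Scenario A total after 4 periods: 8575
Scenario B projection —
Period 1:
Births: 11000 * 0.538 = 5918
Band 2: 4100 * 0.957 = 3924
Band 3: 11000 * 0.956 = 10516
Band 4: 3600 * 0.944 = 3398
Net migration: Band 1 − 230 → 5688; Band 2 + 270 → 4194; Band 3 + 90 → 10606; Band 4 − 100 → 3298
End of period: [5688, 4194, 10606, 3298]
Period 2:
Births: 4194 * 0.538 = 2256
Band 2: 5688 * 0.957 = 5443
Band 3: 4194 * 0.956 = 4009
Band 4: 10606 * 0.944 = 10012
Net migration: Band 1 − 230 → 2026; Band 2 + 270 → 5713; Band 3 + 90 → 4099; Band 4 − 100 → 9912
End of period: [2026, 5713, 4099, 9912]
Period 3:
Births: 5713 * 0.538 = 3074
Band 2: 2026 * 0.957 = 1939
Band 3: 5713 * 0.956 = 5462
Band 4: 4099 * 0.944 = 3869
Net migration: Band 1 − 230 → 2844; Band 2 + 270 → 2209; Band 3 + 90 → 5552; Band 4 − 100 → 3769
End of period: [2844, 2209, 5552, 3769]
Period 4:
Births: 2209 * 0.538 = 1188
Band 2: 2844 * 0.957 = 2722
Band 3: 2209 * 0.956 = 2112
Band 4: 5552 * 0.944 = 5241
Net migration: Band 1 − 230 → 958; Band 2 + 270 → 2992; Band 3 + 90 → 2202; Band 4 − 100 → 5141
End of period: [958, 2992, 2202, 5141]
Scenario B total after 4 periods: 11293
Difference B − A = 11293 − 8575 = 2718

2718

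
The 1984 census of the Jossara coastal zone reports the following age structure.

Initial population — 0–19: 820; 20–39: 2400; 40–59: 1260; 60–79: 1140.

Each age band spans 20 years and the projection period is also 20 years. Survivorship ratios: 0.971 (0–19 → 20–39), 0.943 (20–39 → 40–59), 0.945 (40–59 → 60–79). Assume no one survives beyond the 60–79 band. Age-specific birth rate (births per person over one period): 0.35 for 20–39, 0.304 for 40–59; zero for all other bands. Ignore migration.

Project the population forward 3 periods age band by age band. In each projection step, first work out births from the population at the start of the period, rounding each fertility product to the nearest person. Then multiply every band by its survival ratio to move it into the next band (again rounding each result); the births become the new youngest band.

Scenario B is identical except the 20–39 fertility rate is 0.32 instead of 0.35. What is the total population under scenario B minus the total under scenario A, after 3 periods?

-147

Period 1.
Births: 2400 * 0.35 = 840 ; 1260 * 0.304 = 383 → 1223
20–39: 820 * 0.971 = 796
40–59: 2400 * 0.943 = 2263
60–79: 1260 * 0.945 = 1191
Population now: 0–19=1223, 20–39=796, 40–59=2263, 60–79=1191
Period 2.
Births: 796 * 0.35 = 279 ; 2263 * 0.304 = 688 → 967
20–39: 1223 * 0.971 = 1188
40–59: 796 * 0.943 = 751
60–79: 2263 * 0.945 = 2139
Population now: 0–19=967, 20–39=1188, 40–59=751, 60–79=2139
Period 3.
Births: 1188 * 0.35 = 416 ; 751 * 0.304 = 228 → 644
20–39: 967 * 0.971 = 939
40–59: 1188 * 0.943 = 1120
60–79: 751 * 0.945 = 710
Population now: 0–19=644, 20–39=939, 40–59=1120, 60–79=710
Scenario A total after 3 periods: 3413
Scenario B projection —
Period 1.
Births: 2400 * 0.32 = 768 ; 1260 * 0.304 = 383 → 1151
20–39: 820 * 0.971 = 796
40–59: 2400 * 0.943 = 2263
60–79: 1260 * 0.945 = 1191
Population now: 0–19=1151, 20–39=796, 40–59=2263, 60–79=1191
Period 2.
Births: 796 * 0.32 = 255 ; 2263 * 0.304 = 688 → 943
20–39: 1151 * 0.971 = 1118
40–59: 796 * 0.943 = 751
60–79: 2263 * 0.945 = 2139
Population now: 0–19=943, 20–39=1118, 40–59=751, 60–79=2139
Period 3.
Births: 1118 * 0.32 = 358 ; 751 * 0.304 = 228 → 586
20–39: 943 * 0.971 = 916
40–59: 1118 * 0.943 = 1054
60–79: 751 * 0.945 = 710
Population now: 0–19=586, 20–39=916, 40–59=1054, 60–79=710
Scenario B total after 3 periods: 3266
Difference B − A = 3266 − 3413 = -147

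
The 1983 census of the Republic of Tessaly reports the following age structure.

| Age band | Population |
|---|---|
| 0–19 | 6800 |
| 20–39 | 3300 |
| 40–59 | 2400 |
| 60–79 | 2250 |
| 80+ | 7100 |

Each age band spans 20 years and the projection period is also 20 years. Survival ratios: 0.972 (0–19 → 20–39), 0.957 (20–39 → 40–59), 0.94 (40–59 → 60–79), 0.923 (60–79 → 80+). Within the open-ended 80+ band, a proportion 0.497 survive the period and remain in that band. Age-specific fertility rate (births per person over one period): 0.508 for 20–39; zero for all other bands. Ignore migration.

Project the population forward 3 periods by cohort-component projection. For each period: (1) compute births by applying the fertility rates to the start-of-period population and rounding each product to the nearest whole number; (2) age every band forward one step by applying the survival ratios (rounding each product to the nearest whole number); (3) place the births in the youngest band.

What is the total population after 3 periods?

[period 1]
Births: 3300 * 0.508 = 1676
20–39: 6800 * 0.972 = 6610
40–59: 3300 * 0.957 = 3158
60–79: 2400 * 0.94 = 2256
80+: 2250 * 0.923 + 7100 * 0.497 = 2077 + 3529 = 5606
Population now: 0–19=1676, 20–39=6610, 40–59=3158, 60–79=2256, 80+=5606
[period 2]
Births: 6610 * 0.508 = 3358
20–39: 1676 * 0.972 = 1629
40–59: 6610 * 0.957 = 6326
60–79: 3158 * 0.94 = 2969
80+: 2256 * 0.923 + 5606 * 0.497 = 2082 + 2786 = 4868
Population now: 0–19=3358, 20–39=1629, 40–59=6326, 60–79=2969, 80+=4868
[period 3]
Births: 1629 * 0.508 = 828
20–39: 3358 * 0.972 = 3264
40–59: 1629 * 0.957 = 1559
60–79: 6326 * 0.94 = 5946
80+: 2969 * 0.923 + 4868 * 0.497 = 2740 + 2419 = 5159
Population now: 0–19=828, 20–39=3264, 40–59=1559, 60–79=5946, 80+=5159
Total after period 3: 828 + 3264 + 1559 + 5946 + 5159 = 16756

16756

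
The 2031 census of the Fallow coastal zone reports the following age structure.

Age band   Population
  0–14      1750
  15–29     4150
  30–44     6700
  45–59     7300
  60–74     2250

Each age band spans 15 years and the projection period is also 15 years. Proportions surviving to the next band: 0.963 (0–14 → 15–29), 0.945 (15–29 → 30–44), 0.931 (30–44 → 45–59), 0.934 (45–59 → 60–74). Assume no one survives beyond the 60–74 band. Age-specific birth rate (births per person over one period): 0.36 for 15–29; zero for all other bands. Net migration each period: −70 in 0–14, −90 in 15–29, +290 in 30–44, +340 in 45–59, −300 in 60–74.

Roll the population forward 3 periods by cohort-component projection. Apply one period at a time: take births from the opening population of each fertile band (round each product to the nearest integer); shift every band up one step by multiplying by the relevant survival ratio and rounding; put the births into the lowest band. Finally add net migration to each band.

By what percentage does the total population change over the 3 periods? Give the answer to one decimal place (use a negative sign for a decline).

After projecting period 1:
Births: 4150 × 0.36 = 1494
15–29: 1750 × 0.963 = 1685
30–44: 4150 × 0.945 = 3922
45–59: 6700 × 0.931 = 6238
60–74: 7300 × 0.934 = 6818
Net migration: 0–14 − 70 → 1424; 15–29 − 90 → 1595; 30–44 + 290 → 4212; 45–59 + 340 → 6578; 60–74 − 300 → 6518
Giving 1424 / 1595 / 4212 / 6578 / 6518.
After projecting period 2:
Births: 1595 × 0.36 = 574
15–29: 1424 × 0.963 = 1371
30–44: 1595 × 0.945 = 1507
45–59: 4212 × 0.931 = 3921
60–74: 6578 × 0.934 = 6144
Net migration: 0–14 − 70 → 504; 15–29 − 90 → 1281; 30–44 + 290 → 1797; 45–59 + 340 → 4261; 60–74 − 300 → 5844
Giving 504 / 1281 / 1797 / 4261 / 5844.
After projecting period 3:
Births: 1281 × 0.36 = 461
15–29: 504 × 0.963 = 485
30–44: 1281 × 0.945 = 1211
45–59: 1797 × 0.931 = 1673
60–74: 4261 × 0.934 = 3980
Net migration: 0–14 − 70 → 391; 15–29 − 90 → 395; 30–44 + 290 → 1501; 45–59 + 340 → 2013; 60–74 − 300 → 3680
Giving 391 / 395 / 1501 / 2013 / 3680.
Total: 22150 → 7980; change = -14170; percentage change = -64.0%

-64.0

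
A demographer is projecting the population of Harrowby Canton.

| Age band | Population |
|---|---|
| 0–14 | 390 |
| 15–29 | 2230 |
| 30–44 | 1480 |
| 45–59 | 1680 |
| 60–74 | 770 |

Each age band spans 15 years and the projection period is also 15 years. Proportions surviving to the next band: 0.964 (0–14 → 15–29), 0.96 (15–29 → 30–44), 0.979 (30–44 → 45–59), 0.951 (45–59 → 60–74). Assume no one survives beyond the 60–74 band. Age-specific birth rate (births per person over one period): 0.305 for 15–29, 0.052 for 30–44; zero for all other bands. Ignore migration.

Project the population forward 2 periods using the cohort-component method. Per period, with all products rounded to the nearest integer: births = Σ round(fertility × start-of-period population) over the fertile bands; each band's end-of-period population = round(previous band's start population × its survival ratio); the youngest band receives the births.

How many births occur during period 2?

Call the groups 1 to 5, youngest first.
— Period 1 —
Births: 2230 * 0.305 = 680  |  1480 * 0.052 = 77 → total 757
Group 2: 390 * 0.964 = 376
Group 3: 2230 * 0.96 = 2141
Group 4: 1480 * 0.979 = 1449
Group 5: 1680 * 0.951 = 1598
Giving 757 / 376 / 2141 / 1449 / 1598.
— Period 2 —
Births: 376 * 0.305 = 115  |  2141 * 0.052 = 111 → total 226
Group 2: 757 * 0.964 = 730
Group 3: 376 * 0.96 = 361
Group 4: 2141 * 0.979 = 2096
Group 5: 1449 * 0.951 = 1378
Giving 226 / 730 / 361 / 2096 / 1378.

226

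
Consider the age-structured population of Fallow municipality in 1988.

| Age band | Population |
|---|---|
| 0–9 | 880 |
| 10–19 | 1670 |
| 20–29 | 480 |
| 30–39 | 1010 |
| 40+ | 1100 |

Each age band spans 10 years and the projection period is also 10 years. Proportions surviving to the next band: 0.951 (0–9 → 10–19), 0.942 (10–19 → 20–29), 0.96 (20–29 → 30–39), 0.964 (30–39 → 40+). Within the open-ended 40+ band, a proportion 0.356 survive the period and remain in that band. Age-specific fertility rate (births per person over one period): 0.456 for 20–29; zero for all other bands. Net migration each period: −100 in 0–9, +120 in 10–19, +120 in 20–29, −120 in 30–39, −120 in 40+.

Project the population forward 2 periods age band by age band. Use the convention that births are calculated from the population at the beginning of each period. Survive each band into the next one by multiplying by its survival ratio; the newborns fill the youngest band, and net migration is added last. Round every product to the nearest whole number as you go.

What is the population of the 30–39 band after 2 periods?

1505

Numbering the groups 1..5 from youngest to oldest:
[period 1]
Births: 480 × 0.456 = 219
Group 2: 880 × 0.951 = 837
Group 3: 1670 × 0.942 = 1573
Group 4: 480 × 0.96 = 461
Group 5: 1010 × 0.964 + 1100 × 0.356 = 974 + 392 = 1366
Net migration: Group 1 − 100 → 119; Group 2 + 120 → 957; Group 3 + 120 → 1693; Group 4 − 120 → 341; Group 5 − 120 → 1246
End of period: [119, 957, 1693, 341, 1246]
[period 2]
Births: 1693 × 0.456 = 772
Group 2: 119 × 0.951 = 113
Group 3: 957 × 0.942 = 901
Group 4: 1693 × 0.96 = 1625
Group 5: 341 × 0.964 + 1246 × 0.356 = 329 + 444 = 773
Net migration: Group 1 − 100 → 672; Group 2 + 120 → 233; Group 3 + 120 → 1021; Group 4 − 120 → 1505; Group 5 − 120 → 653
End of period: [672, 233, 1021, 1505, 653]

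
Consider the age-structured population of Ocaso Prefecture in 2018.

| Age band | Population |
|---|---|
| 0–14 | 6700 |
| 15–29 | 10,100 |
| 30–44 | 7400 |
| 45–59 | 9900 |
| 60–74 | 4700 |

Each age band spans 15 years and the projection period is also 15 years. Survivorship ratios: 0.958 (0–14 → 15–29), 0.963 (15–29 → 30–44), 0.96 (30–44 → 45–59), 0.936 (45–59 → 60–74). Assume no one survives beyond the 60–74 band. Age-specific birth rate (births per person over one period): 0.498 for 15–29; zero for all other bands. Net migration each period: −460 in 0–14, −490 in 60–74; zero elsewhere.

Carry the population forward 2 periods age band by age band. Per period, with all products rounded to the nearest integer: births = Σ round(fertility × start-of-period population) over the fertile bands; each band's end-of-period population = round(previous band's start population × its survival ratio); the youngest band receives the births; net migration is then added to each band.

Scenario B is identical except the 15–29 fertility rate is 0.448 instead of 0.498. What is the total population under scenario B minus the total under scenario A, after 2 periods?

-805

(Groups numbered youngest = 1 to oldest = 5.)
Period 1:
Births: 10100 × 0.498 = 5030
Group 2: 6700 × 0.958 = 6419
Group 3: 10100 × 0.963 = 9726
Group 4: 7400 × 0.96 = 7104
Group 5: 9900 × 0.936 = 9266
Net migration: Group 1 − 460 → 4570; Group 5 − 490 → 8776
→ [4570, 6419, 9726, 7104, 8776]
Period 2:
Births: 6419 × 0.498 = 3197
Group 2: 4570 × 0.958 = 4378
Group 3: 6419 × 0.963 = 6181
Group 4: 9726 × 0.96 = 9337
Group 5: 7104 × 0.936 = 6649
Net migration: Group 1 − 460 → 2737; Group 5 − 490 → 6159
→ [2737, 4378, 6181, 9337, 6159]
Scenario A total after 2 periods: 28792
Scenario B projection —
Period 1:
Births: 10100 × 0.448 = 4525
Group 2: 6700 × 0.958 = 6419
Group 3: 10100 × 0.963 = 9726
Group 4: 7400 × 0.96 = 7104
Group 5: 9900 × 0.936 = 9266
Net migration: Group 1 − 460 → 4065; Group 5 − 490 → 8776
→ [4065, 6419, 9726, 7104, 8776]
Period 2:
Births: 6419 × 0.448 = 2876
Group 2: 4065 × 0.958 = 3894
Group 3: 6419 × 0.963 = 6181
Group 4: 9726 × 0.96 = 9337
Group 5: 7104 × 0.936 = 6649
Net migration: Group 1 − 460 → 2416; Group 5 − 490 → 6159
→ [2416, 3894, 6181, 9337, 6159]
Scenario B total after 2 periods: 27987
Difference B − A = 27987 − 28792 = -805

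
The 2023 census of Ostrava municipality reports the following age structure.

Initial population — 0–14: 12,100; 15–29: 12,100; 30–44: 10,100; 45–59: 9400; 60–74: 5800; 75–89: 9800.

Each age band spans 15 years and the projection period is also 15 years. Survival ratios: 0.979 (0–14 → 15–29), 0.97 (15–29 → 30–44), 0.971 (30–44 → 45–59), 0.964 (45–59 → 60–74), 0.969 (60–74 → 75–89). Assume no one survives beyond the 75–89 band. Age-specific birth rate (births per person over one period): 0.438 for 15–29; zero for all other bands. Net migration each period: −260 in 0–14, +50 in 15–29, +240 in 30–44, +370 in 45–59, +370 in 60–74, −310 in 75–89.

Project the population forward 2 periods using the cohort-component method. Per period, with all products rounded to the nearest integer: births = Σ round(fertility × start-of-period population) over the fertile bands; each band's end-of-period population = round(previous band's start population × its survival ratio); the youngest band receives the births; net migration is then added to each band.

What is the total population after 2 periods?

(Groups numbered youngest = 1 to oldest = 6.)
— Period 1 —
Births: 12100 × 0.438 = 5300
Group 2: 12100 × 0.979 = 11846
Group 3: 12100 × 0.97 = 11737
Group 4: 10100 × 0.971 = 9807
Group 5: 9400 × 0.964 = 9062
Group 6: 5800 × 0.969 = 5620
Net migration: Group 1 − 260 → 5040; Group 2 + 50 → 11896; Group 3 + 240 → 11977; Group 4 + 370 → 10177; Group 5 + 370 → 9432; Group 6 − 310 → 5310
Giving 5040 / 11896 / 11977 / 10177 / 9432 / 5310.
— Period 2 —
Births: 11896 × 0.438 = 5210
Group 2: 5040 × 0.979 = 4934
Group 3: 11896 × 0.97 = 11539
Group 4: 11977 × 0.971 = 11630
Group 5: 10177 × 0.964 = 9811
Group 6: 9432 × 0.969 = 9140
Net migration: Group 1 − 260 → 4950; Group 2 + 50 → 4984; Group 3 + 240 → 11779; Group 4 + 370 → 12000; Group 5 + 370 → 10181; Group 6 − 310 → 8830
Giving 4950 / 4984 / 11779 / 12000 / 10181 / 8830.
Total after period 2: 4950 + 4984 + 11779 + 12000 + 10181 + 8830 = 52724

52724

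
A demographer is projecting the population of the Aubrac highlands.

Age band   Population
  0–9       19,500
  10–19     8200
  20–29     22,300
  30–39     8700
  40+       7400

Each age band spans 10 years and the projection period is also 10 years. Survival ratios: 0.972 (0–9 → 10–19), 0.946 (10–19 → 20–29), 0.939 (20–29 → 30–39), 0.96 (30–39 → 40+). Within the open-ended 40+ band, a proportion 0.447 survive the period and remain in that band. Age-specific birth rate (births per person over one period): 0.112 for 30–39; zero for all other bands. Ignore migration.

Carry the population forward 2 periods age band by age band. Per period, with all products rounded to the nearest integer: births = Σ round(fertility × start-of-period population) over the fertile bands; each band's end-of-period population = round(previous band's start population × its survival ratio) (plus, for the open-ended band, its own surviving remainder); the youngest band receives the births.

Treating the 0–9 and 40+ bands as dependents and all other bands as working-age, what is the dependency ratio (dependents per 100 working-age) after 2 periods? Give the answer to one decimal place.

105.7

(Bands numbered youngest = 1 to oldest = 5.)
After projecting period 1:
Births: 8700 × 0.112 = 974
Band 2: 19500 × 0.972 = 18954
Band 3: 8200 × 0.946 = 7757
Band 4: 22300 × 0.939 = 20940
Band 5: 8700 × 0.96 + 7400 × 0.447 = 8352 + 3308 = 11660
Giving 974 / 18954 / 7757 / 20940 / 11660.
After projecting period 2:
Births: 20940 × 0.112 = 2345
Band 2: 974 × 0.972 = 947
Band 3: 18954 × 0.946 = 17930
Band 4: 7757 × 0.939 = 7284
Band 5: 20940 × 0.96 + 11660 × 0.447 = 20102 + 5212 = 25314
Giving 2345 / 947 / 17930 / 7284 / 25314.
Dependents (band 0–9 + band 40+) = 2345 + 25314 = 27659; working-age = 26161; ratio = 27659/26161 × 100 = 105.7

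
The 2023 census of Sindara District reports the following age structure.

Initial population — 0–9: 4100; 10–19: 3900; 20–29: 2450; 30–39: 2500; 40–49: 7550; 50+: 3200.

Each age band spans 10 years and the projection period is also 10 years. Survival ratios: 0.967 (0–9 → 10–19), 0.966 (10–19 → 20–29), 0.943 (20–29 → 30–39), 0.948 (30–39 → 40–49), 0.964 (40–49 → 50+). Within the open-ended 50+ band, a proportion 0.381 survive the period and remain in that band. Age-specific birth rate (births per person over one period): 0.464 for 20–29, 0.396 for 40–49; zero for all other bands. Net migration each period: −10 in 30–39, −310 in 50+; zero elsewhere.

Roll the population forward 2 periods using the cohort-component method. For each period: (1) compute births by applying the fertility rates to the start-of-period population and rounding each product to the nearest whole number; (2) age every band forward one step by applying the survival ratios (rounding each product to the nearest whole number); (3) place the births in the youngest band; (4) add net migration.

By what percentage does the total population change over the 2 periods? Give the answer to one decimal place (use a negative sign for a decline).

-10.0

[period 1]
Births: 2450 * 0.464 = 1137, 7550 * 0.396 = 2990 → total 4127
10–19: 4100 * 0.967 = 3965
20–29: 3900 * 0.966 = 3767
30–39: 2450 * 0.943 = 2310
40–49: 2500 * 0.948 = 2370
50+: 7550 * 0.964 + 3200 * 0.381 = 7278 + 1219 = 8497
Net migration: 30–39 − 10 → 2300; 50+ − 310 → 8187
Giving 4127 / 3965 / 3767 / 2300 / 2370 / 8187.
[period 2]
Births: 3767 * 0.464 = 1748, 2370 * 0.396 = 939 → total 2687
10–19: 4127 * 0.967 = 3991
20–29: 3965 * 0.966 = 3830
30–39: 3767 * 0.943 = 3552
40–49: 2300 * 0.948 = 2180
50+: 2370 * 0.964 + 8187 * 0.381 = 2285 + 3119 = 5404
Net migration: 30–39 − 10 → 3542; 50+ − 310 → 5094
Giving 2687 / 3991 / 3830 / 3542 / 2180 / 5094.
Total: 23700 → 21324; change = -2376; percentage change = -10.0%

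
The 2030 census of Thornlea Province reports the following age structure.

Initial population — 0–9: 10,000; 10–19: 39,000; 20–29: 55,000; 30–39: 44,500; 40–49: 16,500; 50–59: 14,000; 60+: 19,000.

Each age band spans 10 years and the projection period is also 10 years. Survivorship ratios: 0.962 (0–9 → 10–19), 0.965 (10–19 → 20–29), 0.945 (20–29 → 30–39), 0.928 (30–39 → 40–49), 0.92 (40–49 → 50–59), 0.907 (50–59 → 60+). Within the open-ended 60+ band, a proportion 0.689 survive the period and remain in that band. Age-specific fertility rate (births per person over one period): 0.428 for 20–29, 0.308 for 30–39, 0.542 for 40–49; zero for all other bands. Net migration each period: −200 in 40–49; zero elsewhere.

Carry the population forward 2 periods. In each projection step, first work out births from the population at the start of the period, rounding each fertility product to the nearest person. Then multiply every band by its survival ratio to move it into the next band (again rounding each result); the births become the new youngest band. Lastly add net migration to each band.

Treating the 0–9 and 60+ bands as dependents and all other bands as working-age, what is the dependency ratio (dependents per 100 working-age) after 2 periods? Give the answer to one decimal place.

Call the bands 1 to 7, youngest first.
After projecting period 1:
Births: 55000 * 0.428 = 23540  |  44500 * 0.308 = 13706  |  16500 * 0.542 = 8943 → 46189
Band 2: 10000 * 0.962 = 9620
Band 3: 39000 * 0.965 = 37635
Band 4: 55000 * 0.945 = 51975
Band 5: 44500 * 0.928 = 41296
Band 6: 16500 * 0.92 = 15180
Band 7: 14000 * 0.907 + 19000 * 0.689 = 12698 + 13091 = 25789
Net migration: Band 5 − 200 → 41096
Population now: 0–9=46189, 10–19=9620, 20–29=37635, 30–39=51975, 40–49=41096, 50–59=15180, 60+=25789
After projecting period 2:
Births: 37635 * 0.428 = 16108  |  51975 * 0.308 = 16008  |  41096 * 0.542 = 22274 → 54390
Band 2: 46189 * 0.962 = 44434
Band 3: 9620 * 0.965 = 9283
Band 4: 37635 * 0.945 = 35565
Band 5: 51975 * 0.928 = 48233
Band 6: 41096 * 0.92 = 37808
Band 7: 15180 * 0.907 + 25789 * 0.689 = 13768 + 17769 = 31537
Net migration: Band 5 − 200 → 48033
Population now: 0–9=54390, 10–19=44434, 20–29=9283, 30–39=35565, 40–49=48033, 50–59=37808, 60+=31537
Dependents (band 0–9 + band 60+) = 54390 + 31537 = 85927; working-age = 175123; ratio = 85927/175123 × 100 = 49.1

49.1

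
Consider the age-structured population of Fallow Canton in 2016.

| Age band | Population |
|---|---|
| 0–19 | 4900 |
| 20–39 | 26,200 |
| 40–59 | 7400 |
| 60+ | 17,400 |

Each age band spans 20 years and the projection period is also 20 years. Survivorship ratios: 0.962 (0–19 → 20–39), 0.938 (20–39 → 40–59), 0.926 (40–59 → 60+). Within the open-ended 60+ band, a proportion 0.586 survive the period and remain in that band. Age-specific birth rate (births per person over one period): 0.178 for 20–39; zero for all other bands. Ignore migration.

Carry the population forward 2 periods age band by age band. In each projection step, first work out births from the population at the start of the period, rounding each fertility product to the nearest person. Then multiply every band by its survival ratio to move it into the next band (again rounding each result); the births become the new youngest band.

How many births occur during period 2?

(Bands numbered youngest = 1 to oldest = 4.)
Period 1.
Births: 26200 * 0.178 = 4664
Band 2: 4900 * 0.962 = 4714
Band 3: 26200 * 0.938 = 24576
Band 4: 7400 * 0.926 + 17400 * 0.586 = 6852 + 10196 = 17048
→ [4664, 4714, 24576, 17048]
Period 2.
Births: 4714 * 0.178 = 839
Band 2: 4664 * 0.962 = 4487
Band 3: 4714 * 0.938 = 4422
Band 4: 24576 * 0.926 + 17048 * 0.586 = 22757 + 9990 = 32747
→ [839, 4487, 4422, 32747]

839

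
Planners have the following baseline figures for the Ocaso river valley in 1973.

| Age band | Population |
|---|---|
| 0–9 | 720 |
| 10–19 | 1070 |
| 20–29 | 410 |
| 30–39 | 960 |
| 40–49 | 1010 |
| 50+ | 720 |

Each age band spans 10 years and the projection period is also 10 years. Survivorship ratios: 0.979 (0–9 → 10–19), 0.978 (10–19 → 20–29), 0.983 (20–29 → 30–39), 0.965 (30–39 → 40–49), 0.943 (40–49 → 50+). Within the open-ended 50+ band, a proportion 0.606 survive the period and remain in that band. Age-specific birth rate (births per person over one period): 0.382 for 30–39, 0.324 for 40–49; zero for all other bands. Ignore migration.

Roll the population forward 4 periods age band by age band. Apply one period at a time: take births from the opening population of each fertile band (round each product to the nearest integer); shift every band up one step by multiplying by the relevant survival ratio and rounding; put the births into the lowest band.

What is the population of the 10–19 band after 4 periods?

Let band 1 be 0–9 through band 6 = 50+.
Period 1.
Births: 960 * 0.382 = 367 ; 1010 * 0.324 = 327 → 694
Band 2: 720 * 0.979 = 705
Band 3: 1070 * 0.978 = 1046
Band 4: 410 * 0.983 = 403
Band 5: 960 * 0.965 = 926
Band 6: 1010 * 0.943 + 720 * 0.606 = 952 + 436 = 1388
End of period: [694, 705, 1046, 403, 926, 1388]
Period 2.
Births: 403 * 0.382 = 154 ; 926 * 0.324 = 300 → 454
Band 2: 694 * 0.979 = 679
Band 3: 705 * 0.978 = 689
Band 4: 1046 * 0.983 = 1028
Band 5: 403 * 0.965 = 389
Band 6: 926 * 0.943 + 1388 * 0.606 = 873 + 841 = 1714
End of period: [454, 679, 689, 1028, 389, 1714]
Period 3.
Births: 1028 * 0.382 = 393 ; 389 * 0.324 = 126 → 519
Band 2: 454 * 0.979 = 444
Band 3: 679 * 0.978 = 664
Band 4: 689 * 0.983 = 677
Band 5: 1028 * 0.965 = 992
Band 6: 389 * 0.943 + 1714 * 0.606 = 367 + 1039 = 1406
End of period: [519, 444, 664, 677, 992, 1406]
Period 4.
Births: 677 * 0.382 = 259 ; 992 * 0.324 = 321 → 580
Band 2: 519 * 0.979 = 508
Band 3: 444 * 0.978 = 434
Band 4: 664 * 0.983 = 653
Band 5: 677 * 0.965 = 653
Band 6: 992 * 0.943 + 1406 * 0.606 = 935 + 852 = 1787
End of period: [580, 508, 434, 653, 653, 1787]

508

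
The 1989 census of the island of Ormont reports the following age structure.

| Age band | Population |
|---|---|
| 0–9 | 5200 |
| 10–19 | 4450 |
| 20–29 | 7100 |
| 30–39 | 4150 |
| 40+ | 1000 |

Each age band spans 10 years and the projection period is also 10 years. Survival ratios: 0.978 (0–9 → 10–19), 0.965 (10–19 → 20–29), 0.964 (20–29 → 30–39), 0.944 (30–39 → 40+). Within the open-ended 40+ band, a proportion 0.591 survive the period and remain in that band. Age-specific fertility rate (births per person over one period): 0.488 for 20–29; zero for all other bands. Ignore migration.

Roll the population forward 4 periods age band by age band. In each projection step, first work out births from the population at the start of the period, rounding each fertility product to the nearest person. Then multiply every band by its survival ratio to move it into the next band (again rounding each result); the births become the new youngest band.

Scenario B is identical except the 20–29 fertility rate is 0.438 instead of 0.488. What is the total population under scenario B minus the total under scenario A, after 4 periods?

-1072

Period 1.
Births: 7100 * 0.488 = 3465
10–19: 5200 * 0.978 = 5086
20–29: 4450 * 0.965 = 4294
30–39: 7100 * 0.964 = 6844
40+: 4150 * 0.944 + 1000 * 0.591 = 3918 + 591 = 4509
End of period: [3465, 5086, 4294, 6844, 4509]
Period 2.
Births: 4294 * 0.488 = 2095
10–19: 3465 * 0.978 = 3389
20–29: 5086 * 0.965 = 4908
30–39: 4294 * 0.964 = 4139
40+: 6844 * 0.944 + 4509 * 0.591 = 6461 + 2665 = 9126
End of period: [2095, 3389, 4908, 4139, 9126]
Period 3.
Births: 4908 * 0.488 = 2395
10–19: 2095 * 0.978 = 2049
20–29: 3389 * 0.965 = 3270
30–39: 4908 * 0.964 = 4731
40+: 4139 * 0.944 + 9126 * 0.591 = 3907 + 5393 = 9300
End of period: [2395, 2049, 3270, 4731, 9300]
Period 4.
Births: 3270 * 0.488 = 1596
10–19: 2395 * 0.978 = 2342
20–29: 2049 * 0.965 = 1977
30–39: 3270 * 0.964 = 3152
40+: 4731 * 0.944 + 9300 * 0.591 = 4466 + 5496 = 9962
End of period: [1596, 2342, 1977, 3152, 9962]
Scenario A total after 4 periods: 19029
Scenario B projection —
Period 1.
Births: 7100 * 0.438 = 3110
10–19: 5200 * 0.978 = 5086
20–29: 4450 * 0.965 = 4294
30–39: 7100 * 0.964 = 6844
40+: 4150 * 0.944 + 1000 * 0.591 = 3918 + 591 = 4509
End of period: [3110, 5086, 4294, 6844, 4509]
Period 2.
Births: 4294 * 0.438 = 1881
10–19: 3110 * 0.978 = 3042
20–29: 5086 * 0.965 = 4908
30–39: 4294 * 0.964 = 4139
40+: 6844 * 0.944 + 4509 * 0.591 = 6461 + 2665 = 9126
End of period: [1881, 3042, 4908, 4139, 9126]
Period 3.
Births: 4908 * 0.438 = 2150
10–19: 1881 * 0.978 = 1840
20–29: 3042 * 0.965 = 2936
30–39: 4908 * 0.964 = 4731
40+: 4139 * 0.944 + 9126 * 0.591 = 3907 + 5393 = 9300
End of period: [2150, 1840, 2936, 4731, 9300]
Period 4.
Births: 2936 * 0.438 = 1286
10–19: 2150 * 0.978 = 2103
20–29: 1840 * 0.965 = 1776
30–39: 2936 * 0.964 = 2830
40+: 4731 * 0.944 + 9300 * 0.591 = 4466 + 5496 = 9962
End of period: [1286, 2103, 1776, 2830, 9962]
Scenario B total after 4 periods: 17957
Difference B − A = 17957 − 19029 = -1072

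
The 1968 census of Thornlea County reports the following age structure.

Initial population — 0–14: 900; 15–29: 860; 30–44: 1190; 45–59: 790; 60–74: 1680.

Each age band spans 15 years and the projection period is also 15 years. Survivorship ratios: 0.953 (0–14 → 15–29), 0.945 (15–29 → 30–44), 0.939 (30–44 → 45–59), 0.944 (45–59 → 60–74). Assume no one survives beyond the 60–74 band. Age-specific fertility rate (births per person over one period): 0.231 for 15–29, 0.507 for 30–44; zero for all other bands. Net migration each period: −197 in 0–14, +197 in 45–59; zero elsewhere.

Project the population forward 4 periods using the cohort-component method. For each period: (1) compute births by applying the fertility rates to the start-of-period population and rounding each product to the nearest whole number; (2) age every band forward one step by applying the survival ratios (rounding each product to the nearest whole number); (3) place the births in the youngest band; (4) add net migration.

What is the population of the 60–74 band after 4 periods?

Let group 1 be 0–14 through group 5 = 60–74.
[period 1]
Births: 860 × 0.231 = 199, 1190 × 0.507 = 603 ⇒ total 802
Group 2: 900 × 0.953 = 858
Group 3: 860 × 0.945 = 813
Group 4: 1190 × 0.939 = 1117
Group 5: 790 × 0.944 = 746
Net migration: Group 1 − 197 → 605; Group 4 + 197 → 1314
→ [605, 858, 813, 1314, 746]
[period 2]
Births: 858 × 0.231 = 198, 813 × 0.507 = 412 ⇒ total 610
Group 2: 605 × 0.953 = 577
Group 3: 858 × 0.945 = 811
Group 4: 813 × 0.939 = 763
Group 5: 1314 × 0.944 = 1240
Net migration: Group 1 − 197 → 413; Group 4 + 197 → 960
→ [413, 577, 811, 960, 1240]
[period 3]
Births: 577 × 0.231 = 133, 811 × 0.507 = 411 ⇒ total 544
Group 2: 413 × 0.953 = 394
Group 3: 577 × 0.945 = 545
Group 4: 811 × 0.939 = 762
Group 5: 960 × 0.944 = 906
Net migration: Group 1 − 197 → 347; Group 4 + 197 → 959
→ [347, 394, 545, 959, 906]
[period 4]
Births: 394 × 0.231 = 91, 545 × 0.507 = 276 ⇒ total 367
Group 2: 347 × 0.953 = 331
Group 3: 394 × 0.945 = 372
Group 4: 545 × 0.939 = 512
Group 5: 959 × 0.944 = 905
Net migration: Group 1 − 197 → 170; Group 4 + 197 → 709
→ [170, 331, 372, 709, 905]

905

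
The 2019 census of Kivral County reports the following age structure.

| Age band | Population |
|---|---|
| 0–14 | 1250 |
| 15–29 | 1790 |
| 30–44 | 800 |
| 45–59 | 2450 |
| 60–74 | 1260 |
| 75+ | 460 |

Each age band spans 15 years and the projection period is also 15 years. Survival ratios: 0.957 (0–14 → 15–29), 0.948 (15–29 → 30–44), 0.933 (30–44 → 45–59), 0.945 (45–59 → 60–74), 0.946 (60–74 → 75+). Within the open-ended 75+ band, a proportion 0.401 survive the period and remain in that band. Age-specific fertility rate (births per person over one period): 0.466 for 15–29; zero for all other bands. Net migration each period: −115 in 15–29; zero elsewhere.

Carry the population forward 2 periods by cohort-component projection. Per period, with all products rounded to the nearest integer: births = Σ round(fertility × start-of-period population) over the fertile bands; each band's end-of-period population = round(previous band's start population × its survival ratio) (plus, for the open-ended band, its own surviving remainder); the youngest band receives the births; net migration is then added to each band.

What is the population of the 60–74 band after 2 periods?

Numbering the groups 1..6 from youngest to oldest:
After projecting period 1:
Births: 1790 × 0.466 = 834
Group 2: 1250 × 0.957 = 1196
Group 3: 1790 × 0.948 = 1697
Group 4: 800 × 0.933 = 746
Group 5: 2450 × 0.945 = 2315
Group 6: 1260 × 0.946 + 460 × 0.401 = 1192 + 184 = 1376
Net migration: Group 2 − 115 → 1081
End of period: [834, 1081, 1697, 746, 2315, 1376]
After projecting period 2:
Births: 1081 × 0.466 = 504
Group 2: 834 × 0.957 = 798
Group 3: 1081 × 0.948 = 1025
Group 4: 1697 × 0.933 = 1583
Group 5: 746 × 0.945 = 705
Group 6: 2315 × 0.946 + 1376 × 0.401 = 2190 + 552 = 2742
Net migration: Group 2 − 115 → 683
End of period: [504, 683, 1025, 1583, 705, 2742]

705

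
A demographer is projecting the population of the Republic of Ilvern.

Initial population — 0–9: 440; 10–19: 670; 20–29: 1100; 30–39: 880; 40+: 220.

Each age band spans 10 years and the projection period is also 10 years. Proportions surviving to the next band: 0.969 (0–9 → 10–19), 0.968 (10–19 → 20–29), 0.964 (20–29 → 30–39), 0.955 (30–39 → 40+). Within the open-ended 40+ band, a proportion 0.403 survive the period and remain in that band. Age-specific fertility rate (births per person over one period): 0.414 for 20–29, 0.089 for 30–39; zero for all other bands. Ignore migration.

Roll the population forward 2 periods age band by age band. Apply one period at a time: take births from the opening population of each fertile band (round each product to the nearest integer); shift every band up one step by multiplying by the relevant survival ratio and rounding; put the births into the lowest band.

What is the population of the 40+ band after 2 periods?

(Groups numbered youngest = 1 to oldest = 5.)
[period 1]
Births: 1100 × 0.414 = 455  |  880 × 0.089 = 78 ⇒ total 533
Group 2: 440 × 0.969 = 426
Group 3: 670 × 0.968 = 649
Group 4: 1100 × 0.964 = 1060
Group 5: 880 × 0.955 + 220 × 0.403 = 840 + 89 = 929
End of period: [533, 426, 649, 1060, 929]
[period 2]
Births: 649 × 0.414 = 269  |  1060 × 0.089 = 94 ⇒ total 363
Group 2: 533 × 0.969 = 516
Group 3: 426 × 0.968 = 412
Group 4: 649 × 0.964 = 626
Group 5: 1060 × 0.955 + 929 × 0.403 = 1012 + 374 = 1386
End of period: [363, 516, 412, 626, 1386]

1386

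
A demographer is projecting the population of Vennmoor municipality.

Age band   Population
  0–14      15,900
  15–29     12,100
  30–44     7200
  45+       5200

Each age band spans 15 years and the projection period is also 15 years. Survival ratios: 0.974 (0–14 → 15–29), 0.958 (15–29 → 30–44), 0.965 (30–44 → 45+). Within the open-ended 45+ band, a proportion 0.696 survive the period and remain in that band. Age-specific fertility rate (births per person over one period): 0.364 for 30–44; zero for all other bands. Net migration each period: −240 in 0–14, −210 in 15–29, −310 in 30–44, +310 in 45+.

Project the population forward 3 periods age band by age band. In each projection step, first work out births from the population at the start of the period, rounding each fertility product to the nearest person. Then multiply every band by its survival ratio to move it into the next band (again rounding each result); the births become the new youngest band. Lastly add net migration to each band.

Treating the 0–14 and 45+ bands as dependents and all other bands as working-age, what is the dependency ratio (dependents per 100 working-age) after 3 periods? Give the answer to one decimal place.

(Groups numbered youngest = 1 to oldest = 4.)
After projecting period 1:
Births: 7200 * 0.364 = 2621
Group 2: 15900 * 0.974 = 15487
Group 3: 12100 * 0.958 = 11592
Group 4: 7200 * 0.965 + 5200 * 0.696 = 6948 + 3619 = 10567
Net migration: Group 1 − 240 → 2381; Group 2 − 210 → 15277; Group 3 − 310 → 11282; Group 4 + 310 → 10877
Population now: 0–14=2381, 15–29=15277, 30–44=11282, 45+=10877
After projecting period 2:
Births: 11282 * 0.364 = 4107
Group 2: 2381 * 0.974 = 2319
Group 3: 15277 * 0.958 = 14635
Group 4: 11282 * 0.965 + 10877 * 0.696 = 10887 + 7570 = 18457
Net migration: Group 1 − 240 → 3867; Group 2 − 210 → 2109; Group 3 − 310 → 14325; Group 4 + 310 → 18767
Population now: 0–14=3867, 15–29=2109, 30–44=14325, 45+=18767
After projecting period 3:
Births: 14325 * 0.364 = 5214
Group 2: 3867 * 0.974 = 3766
Group 3: 2109 * 0.958 = 2020
Group 4: 14325 * 0.965 + 18767 * 0.696 = 13824 + 13062 = 26886
Net migration: Group 1 − 240 → 4974; Group 2 − 210 → 3556; Group 3 − 310 → 1710; Group 4 + 310 → 27196
Population now: 0–14=4974, 15–29=3556, 30–44=1710, 45+=27196
Dependents (band 0–14 + band 45+) = 4974 + 27196 = 32170; working-age = 5266; ratio = 32170/5266 × 100 = 610.9

610.9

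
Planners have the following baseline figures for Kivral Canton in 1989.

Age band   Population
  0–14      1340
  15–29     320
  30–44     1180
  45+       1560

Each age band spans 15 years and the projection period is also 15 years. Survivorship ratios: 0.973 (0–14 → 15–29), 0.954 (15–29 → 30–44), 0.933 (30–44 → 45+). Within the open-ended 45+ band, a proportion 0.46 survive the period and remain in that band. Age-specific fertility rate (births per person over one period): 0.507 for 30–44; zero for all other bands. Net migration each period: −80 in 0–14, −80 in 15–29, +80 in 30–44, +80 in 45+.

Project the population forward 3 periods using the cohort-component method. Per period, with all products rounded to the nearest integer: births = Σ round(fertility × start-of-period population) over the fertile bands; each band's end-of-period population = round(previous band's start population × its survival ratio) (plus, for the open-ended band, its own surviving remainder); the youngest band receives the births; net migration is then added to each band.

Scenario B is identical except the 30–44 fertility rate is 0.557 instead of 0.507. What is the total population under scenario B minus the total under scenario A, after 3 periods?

135

Period 1:
Births: 1180 * 0.507 = 598
15–29: 1340 * 0.973 = 1304
30–44: 320 * 0.954 = 305
45+: 1180 * 0.933 + 1560 * 0.46 = 1101 + 718 = 1819
Net migration: 0–14 − 80 → 518; 15–29 − 80 → 1224; 30–44 + 80 → 385; 45+ + 80 → 1899
Population now: 0–14=518, 15–29=1224, 30–44=385, 45+=1899
Period 2:
Births: 385 * 0.507 = 195
15–29: 518 * 0.973 = 504
30–44: 1224 * 0.954 = 1168
45+: 385 * 0.933 + 1899 * 0.46 = 359 + 874 = 1233
Net migration: 0–14 − 80 → 115; 15–29 − 80 → 424; 30–44 + 80 → 1248; 45+ + 80 → 1313
Population now: 0–14=115, 15–29=424, 30–44=1248, 45+=1313
Period 3:
Births: 1248 * 0.507 = 633
15–29: 115 * 0.973 = 112
30–44: 424 * 0.954 = 404
45+: 1248 * 0.933 + 1313 * 0.46 = 1164 + 604 = 1768
Net migration: 0–14 − 80 → 553; 15–29 − 80 → 32; 30–44 + 80 → 484; 45+ + 80 → 1848
Population now: 0–14=553, 15–29=32, 30–44=484, 45+=1848
Scenario A total after 3 periods: 2917
Scenario B projection —
Period 1:
Births: 1180 * 0.557 = 657
15–29: 1340 * 0.973 = 1304
30–44: 320 * 0.954 = 305
45+: 1180 * 0.933 + 1560 * 0.46 = 1101 + 718 = 1819
Net migration: 0–14 − 80 → 577; 15–29 − 80 → 1224; 30–44 + 80 → 385; 45+ + 80 → 1899
Population now: 0–14=577, 15–29=1224, 30–44=385, 45+=1899
Period 2:
Births: 385 * 0.557 = 214
15–29: 577 * 0.973 = 561
30–44: 1224 * 0.954 = 1168
45+: 385 * 0.933 + 1899 * 0.46 = 359 + 874 = 1233
Net migration: 0–14 − 80 → 134; 15–29 − 80 → 481; 30–44 + 80 → 1248; 45+ + 80 → 1313
Population now: 0–14=134, 15–29=481, 30–44=1248, 45+=1313
Period 3:
Births: 1248 * 0.557 = 695
15–29: 134 * 0.973 = 130
30–44: 481 * 0.954 = 459
45+: 1248 * 0.933 + 1313 * 0.46 = 1164 + 604 = 1768
Net migration: 0–14 − 80 → 615; 15–29 − 80 → 50; 30–44 + 80 → 539; 45+ + 80 → 1848
Population now: 0–14=615, 15–29=50, 30–44=539, 45+=1848
Scenario B total after 3 periods: 3052
Difference B − A = 3052 − 2917 = 135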